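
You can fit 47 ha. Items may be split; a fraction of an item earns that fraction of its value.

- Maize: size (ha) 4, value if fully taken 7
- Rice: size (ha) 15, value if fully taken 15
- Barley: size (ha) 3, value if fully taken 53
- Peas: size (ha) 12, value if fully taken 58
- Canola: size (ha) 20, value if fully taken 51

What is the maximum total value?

177

Best value per unit of size first: Barley 53/3≈17.7, Peas 58/12≈4.83, Canola 51/20≈2.55, Maize 7/4≈1.75, Rice 15/15≈1.
Barley: take in full, 3 ha for value 53 ; 44 left.
Take all of Peas (12 ha, value 58) ; 32 ha left.
Take all of Canola (20 ha, value 51) ; 12 ha left.
Take all of Maize (4 ha, value 7) ; 8 ha left.
Only 8 ha remain; take 8/15 of Rice for value 15×8/15 = 8.
Total value = 177.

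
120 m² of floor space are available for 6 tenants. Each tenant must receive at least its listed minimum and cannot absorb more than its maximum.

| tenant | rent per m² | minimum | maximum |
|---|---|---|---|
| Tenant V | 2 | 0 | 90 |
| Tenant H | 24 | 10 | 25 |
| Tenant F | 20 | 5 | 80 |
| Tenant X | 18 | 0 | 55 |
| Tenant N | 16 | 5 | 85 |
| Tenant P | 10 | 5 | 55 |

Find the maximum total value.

2420

Meeting every minimum uses 0+10+5+0+5+5 = 25 m², leaving 95.
Highest rent per m² first: Tenant H 24 > Tenant F 20 > Tenant X 18 > Tenant N 16 > Tenant P 10 > Tenant V 2.
Give Tenant H 15 more to hit its cap of 25 — 80 left.
Tenant F: +75 to 80 (cap) — 5 left.
Only 5 left; Tenant X takes them to reach 5.
Total = 24×25 + 20×80 + 18×5 + 16×5 + 10×5 = 2420.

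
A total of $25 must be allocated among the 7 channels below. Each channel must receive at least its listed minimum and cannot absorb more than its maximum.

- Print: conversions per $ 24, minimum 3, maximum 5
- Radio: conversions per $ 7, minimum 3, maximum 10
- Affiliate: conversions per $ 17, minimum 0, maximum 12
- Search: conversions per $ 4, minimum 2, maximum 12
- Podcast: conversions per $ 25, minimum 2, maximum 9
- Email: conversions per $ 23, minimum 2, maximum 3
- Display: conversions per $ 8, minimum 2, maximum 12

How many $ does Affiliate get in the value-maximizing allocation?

Meeting every minimum uses 3+3+0+2+2+2+2 = 14 $, leaving 11.
Order the channels by conversions per $: Podcast 25 > Print 24 > Email 23 > Affiliate 17 > Display 8 > Radio 7 > Search 4.
Podcast takes 7 more to reach its cap of 9 — 4 left.
Give Print 2 more to hit its cap of 5 — 2 left.
Email takes 1 more to reach its cap of 3 — 1 left.
Affiliate: +1 (room for 12) → 1. Pool exhausted.

1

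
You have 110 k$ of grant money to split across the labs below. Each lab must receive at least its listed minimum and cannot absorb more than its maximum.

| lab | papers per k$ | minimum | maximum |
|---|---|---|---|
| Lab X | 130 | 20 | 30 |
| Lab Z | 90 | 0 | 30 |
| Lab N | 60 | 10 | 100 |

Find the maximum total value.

9600

Meeting every minimum uses 20+0+10 = 30 k$, leaving 80.
Rank by papers per k$: Lab X 130 > Lab Z 90 > Lab N 60.
Lab X takes 10 more to reach its cap of 30 — 70 left.
Give Lab Z 30 more to hit its cap of 30 — 40 left.
Lab N: +40 (room for 90) → 50. Pool exhausted.
Total = 130×30 + 90×30 + 60×50 = 9600.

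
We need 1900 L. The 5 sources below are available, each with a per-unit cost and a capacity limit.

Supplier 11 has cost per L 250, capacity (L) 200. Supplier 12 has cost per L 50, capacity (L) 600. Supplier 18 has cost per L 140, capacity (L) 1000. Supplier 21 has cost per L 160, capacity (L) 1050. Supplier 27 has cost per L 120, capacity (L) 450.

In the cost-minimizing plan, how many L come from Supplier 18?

Cheapest first:
Supplier 12 (50): use full 600 → 1300 L to go.
Take 450 from Supplier 27 at 120 → need 850 more.
Supplier 18 (140): take the remaining 850 → done.
Supplier 21, Supplier 11: unused.

850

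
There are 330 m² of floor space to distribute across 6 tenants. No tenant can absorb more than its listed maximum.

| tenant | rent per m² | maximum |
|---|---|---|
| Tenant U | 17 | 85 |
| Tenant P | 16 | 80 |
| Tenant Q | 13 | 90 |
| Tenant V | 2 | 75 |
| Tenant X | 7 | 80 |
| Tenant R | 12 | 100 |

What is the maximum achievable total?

4795

Order the tenants by rent per m²: Tenant U 17 > Tenant P 16 > Tenant Q 13 > Tenant R 12 > Tenant X 7 > Tenant V 2.
Tenant U takes 85 to reach its cap of 85 — 245 left.
Tenant P: +80 to 80 (cap) — 165 left.
Tenant Q takes 90 to reach its cap of 90 — 75 left.
Only 75 left; Tenant R takes them to reach 75.
Total = 17×85 + 16×80 + 13×90 + 12×75 = 4795.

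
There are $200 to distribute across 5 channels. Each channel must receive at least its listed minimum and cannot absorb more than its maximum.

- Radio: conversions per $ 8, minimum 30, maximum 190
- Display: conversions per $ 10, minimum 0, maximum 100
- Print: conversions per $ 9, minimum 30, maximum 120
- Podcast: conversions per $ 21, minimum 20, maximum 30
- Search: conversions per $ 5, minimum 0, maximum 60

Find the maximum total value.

Meeting every minimum uses 30+0+30+20+0 = 80 $, leaving 120.
Rank by conversions per $: Podcast 21 > Display 10 > Print 9 > Radio 8 > Search 5.
Podcast takes 10 more to reach its cap of 30 — 110 left.
Display: +100 to 100 (cap) — 10 left.
Print has room for 90 more but only 10 remain, so it gets 40.
Total = 8×30 + 10×100 + 9×40 + 21×30 = 2230.

2230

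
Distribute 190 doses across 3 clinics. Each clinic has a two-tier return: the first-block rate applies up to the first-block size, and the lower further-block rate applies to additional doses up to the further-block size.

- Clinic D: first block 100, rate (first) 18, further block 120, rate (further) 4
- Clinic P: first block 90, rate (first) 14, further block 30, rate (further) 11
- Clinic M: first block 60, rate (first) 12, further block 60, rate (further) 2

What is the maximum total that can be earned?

3060

Order all 6 blocks by rate: Clinic D/tier1 18 > Clinic P/tier1 14 > Clinic M/tier1 12 > Clinic P/tier2 11 > Clinic D/tier2 4 > Clinic M/tier2 2.
Clinic D tier1 at 18: fill all 100 — 90 left.
Fill Clinic P tier1 block (90 at 14) — 0 left.
Total = 18×100 + 14×90 = 3060.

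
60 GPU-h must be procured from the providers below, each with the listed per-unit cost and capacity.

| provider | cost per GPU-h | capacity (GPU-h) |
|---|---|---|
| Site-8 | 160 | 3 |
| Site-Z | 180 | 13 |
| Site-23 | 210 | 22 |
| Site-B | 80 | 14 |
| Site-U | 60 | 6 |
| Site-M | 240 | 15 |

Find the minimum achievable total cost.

9400

Cheapest first:
Site-U (60): use full 6 ; 54 GPU-h to go.
Site-B at 80: take all 14 GPU-h ; 40 still needed.
Site-8 (160): use full 3 ; 37 GPU-h to go.
Site-Z at 180: take all 13 GPU-h ; 24 still needed.
Site-23 (210): use full 22 ; 2 GPU-h to go.
Site-M at 240: take 2 of its 15 ; requirement met.
Cost = 6×60 + 14×80 + 3×160 + 13×180 + 22×210 + 2×240 = 9400.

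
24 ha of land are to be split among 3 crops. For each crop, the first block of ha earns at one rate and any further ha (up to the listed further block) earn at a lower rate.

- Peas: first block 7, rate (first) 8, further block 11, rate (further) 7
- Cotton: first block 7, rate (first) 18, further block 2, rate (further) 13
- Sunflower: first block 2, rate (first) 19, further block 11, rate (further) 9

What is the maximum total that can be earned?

Treat each block as its own option and order by rate: Sunflower/tier1 19 > Cotton/tier1 18 > Cotton/tier2 13 > Sunflower/tier2 9 > Peas/tier1 8 > Peas/tier2 7.
Fill Sunflower tier1 block (2 at 19) → 22 left.
Cotton tier1 at 18: fill all 7 → 15 left.
Cotton/tier2 (13): +2 → 13 left.
Sunflower tier2 at 9: fill all 11 → 2 left.
Peas tier1 at 8: only 2 left, fill 2.
Total = 19×2 + 18×7 + 13×2 + 9×11 + 8×2 = 305.

305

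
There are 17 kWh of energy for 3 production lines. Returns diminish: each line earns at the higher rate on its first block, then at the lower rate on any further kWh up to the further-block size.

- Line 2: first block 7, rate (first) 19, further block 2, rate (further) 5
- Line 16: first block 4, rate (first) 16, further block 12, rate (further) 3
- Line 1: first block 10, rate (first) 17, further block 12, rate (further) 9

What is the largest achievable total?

Order all 6 blocks by rate: Line 2/first 19 > Line 1/first 17 > Line 16/first 16 > Line 1/second 9 > Line 2/second 5 > Line 16/second 3.
Line 2/first (19): +7 ; 10 left.
Fill Line 1 first block (10 at 17) ; 0 left.
Total = 19×7 + 17×10 = 303.

303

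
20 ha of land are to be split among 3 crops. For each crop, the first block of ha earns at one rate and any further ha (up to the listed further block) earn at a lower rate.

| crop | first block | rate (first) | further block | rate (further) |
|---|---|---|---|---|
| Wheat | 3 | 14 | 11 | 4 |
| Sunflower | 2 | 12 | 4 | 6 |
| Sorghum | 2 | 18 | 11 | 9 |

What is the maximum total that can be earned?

213

Order all 6 blocks by rate: Sorghum/first 18 > Wheat/first 14 > Sunflower/first 12 > Sorghum/second 9 > Sunflower/second 6 > Wheat/second 4.
Sorghum/first (18): +2 — 18 left.
Fill Wheat first block (3 at 14) — 15 left.
Fill Sunflower first block (2 at 12) — 13 left.
Fill Sorghum second block (11 at 9) — 2 left.
2 remain; put them into Sunflower second at 6.
Total = 18×2 + 14×3 + 12×2 + 9×11 + 6×2 = 213.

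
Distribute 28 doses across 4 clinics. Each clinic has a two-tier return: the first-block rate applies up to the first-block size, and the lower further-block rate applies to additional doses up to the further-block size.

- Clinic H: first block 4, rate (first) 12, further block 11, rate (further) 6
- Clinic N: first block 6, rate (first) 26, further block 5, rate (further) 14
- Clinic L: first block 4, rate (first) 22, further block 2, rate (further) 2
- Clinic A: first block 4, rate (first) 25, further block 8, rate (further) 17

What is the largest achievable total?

Order all 8 blocks by rate: Clinic N/T1 26 > Clinic A/T1 25 > Clinic L/T1 22 > Clinic A/T2 17 > Clinic N/T2 14 > Clinic H/T1 12 > Clinic H/T2 6 > Clinic L/T2 2.
Clinic N T1 at 26: fill all 6 — 22 left.
Clinic A T1 at 25: fill all 4 — 18 left.
Fill Clinic L T1 block (4 at 22) — 14 left.
Fill Clinic A T2 block (8 at 17) — 6 left.
Clinic N/T2 (14): +5 — 1 left.
Clinic H/T1: +1 of 4 at 12; pool empty.
Total = 26×6 + 25×4 + 22×4 + 17×8 + 14×5 + 12×1 = 562.

562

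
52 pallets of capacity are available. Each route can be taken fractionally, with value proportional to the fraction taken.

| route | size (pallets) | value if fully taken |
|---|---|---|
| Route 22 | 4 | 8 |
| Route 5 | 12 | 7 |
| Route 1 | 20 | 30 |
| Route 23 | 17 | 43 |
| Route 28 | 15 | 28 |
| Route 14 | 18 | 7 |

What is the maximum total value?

Rank by value-to-size ratio: Route 23 43/17≈2.53, Route 22 8/4≈2, Route 28 28/15≈1.87, Route 1 30/20≈1.5, Route 5 7/12≈0.583, Route 14 7/18≈0.389.
All 17 pallets of Route 23 fit (value 43) → 35 remain.
Route 22: take in full, 4 pallets for value 8 → 31 left.
Route 28: take in full, 15 pallets for value 28 → 16 left.
Fill the last 16 pallets with part of Route 1: 16/20 of it earns 24.
Total value = 103.

103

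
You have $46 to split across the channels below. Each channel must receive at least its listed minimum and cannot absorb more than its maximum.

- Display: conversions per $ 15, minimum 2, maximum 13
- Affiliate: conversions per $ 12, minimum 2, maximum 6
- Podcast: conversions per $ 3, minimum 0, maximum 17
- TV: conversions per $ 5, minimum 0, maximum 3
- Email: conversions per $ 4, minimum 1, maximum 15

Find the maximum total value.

369

Meeting every minimum uses 2+2+0+0+1 = 5 $, leaving 41.
Order the channels by conversions per $: Display 15 > Affiliate 12 > TV 5 > Email 4 > Podcast 3.
Give Display 11 more to hit its cap of 13 → 30 left.
Affiliate takes 4 more to reach its cap of 6 → 26 left.
TV: +3 to 3 (cap) → 23 left.
Email: +14 to 15 (cap) → 9 left.
Podcast has room for 17 more but only 9 remain, so it gets 9.
Total = 15×13 + 12×6 + 3×9 + 5×3 + 4×15 = 369.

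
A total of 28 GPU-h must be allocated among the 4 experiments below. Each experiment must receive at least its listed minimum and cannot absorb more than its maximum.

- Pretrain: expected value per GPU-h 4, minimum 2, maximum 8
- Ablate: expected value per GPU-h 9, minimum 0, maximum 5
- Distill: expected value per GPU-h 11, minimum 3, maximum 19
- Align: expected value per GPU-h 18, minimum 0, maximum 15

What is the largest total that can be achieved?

399

Meeting every minimum uses 2+0+3+0 = 5 GPU-h, leaving 23.
Order the experiments by expected value per GPU-h: Align 18 > Distill 11 > Ablate 9 > Pretrain 4.
Align: +15 to 15 (cap) ; 8 left.
Distill has room for 16 more but only 8 remain, so it gets 11.
Total = 4×2 + 11×11 + 18×15 = 399.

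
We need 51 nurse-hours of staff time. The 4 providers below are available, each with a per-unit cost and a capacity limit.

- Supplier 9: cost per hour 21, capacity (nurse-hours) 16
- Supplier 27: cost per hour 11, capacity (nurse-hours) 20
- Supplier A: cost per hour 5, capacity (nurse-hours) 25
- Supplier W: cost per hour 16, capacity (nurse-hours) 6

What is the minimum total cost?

441

Fill from the cheapest provider first.
Supplier A at 5: take all 25 nurse-hours → 26 still needed.
Supplier 27 at 11: take all 20 nurse-hours → 6 still needed.
Take 6 from Supplier W at 16 → need 0 more.
Supplier 9: unused.
Cost = 25×5 + 20×11 + 6×16 = 441.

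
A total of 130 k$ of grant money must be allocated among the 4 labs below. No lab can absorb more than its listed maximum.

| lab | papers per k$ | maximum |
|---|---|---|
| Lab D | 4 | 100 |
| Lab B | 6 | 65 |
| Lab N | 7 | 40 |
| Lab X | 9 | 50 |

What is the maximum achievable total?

970

Rank by papers per k$: Lab X 9 > Lab N 7 > Lab B 6 > Lab D 4.
Lab X: +50 to 50 (cap) — 80 left.
Lab N: +40 to 40 (cap) — 40 left.
Lab B has room for 65 but only 40 remain, so it gets 40.
Total = 6×40 + 7×40 + 9×50 = 970.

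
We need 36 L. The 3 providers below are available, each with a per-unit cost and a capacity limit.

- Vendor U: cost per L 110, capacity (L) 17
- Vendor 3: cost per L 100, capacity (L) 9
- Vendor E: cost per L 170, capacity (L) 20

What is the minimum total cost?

4470

Cheapest first:
Take 9 from Vendor 3 at 100 ; need 27 more.
Vendor U (110): use full 17 ; 10 L to go.
Take 10 from Vendor E at 170 to finish.
Cost = 9×100 + 17×110 + 10×170 = 4470.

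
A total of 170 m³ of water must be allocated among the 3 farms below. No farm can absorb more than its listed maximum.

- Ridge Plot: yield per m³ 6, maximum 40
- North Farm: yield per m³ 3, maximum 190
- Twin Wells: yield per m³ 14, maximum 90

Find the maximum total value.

1620

Rank by yield per m³: Twin Wells 14 > Ridge Plot 6 > North Farm 3.
Twin Wells: +90 to 90 (cap) → 80 left.
Ridge Plot: +40 to 40 (cap) → 40 left.
Only 40 left; North Farm takes them to reach 40.
Total = 6×40 + 3×40 + 14×90 = 1620.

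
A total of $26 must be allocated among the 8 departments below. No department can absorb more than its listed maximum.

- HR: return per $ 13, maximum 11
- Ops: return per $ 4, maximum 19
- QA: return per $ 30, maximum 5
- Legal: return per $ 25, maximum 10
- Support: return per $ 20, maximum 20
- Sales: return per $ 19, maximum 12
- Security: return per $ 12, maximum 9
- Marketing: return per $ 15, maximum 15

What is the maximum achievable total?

620

Order the departments by return per $: QA 30 > Legal 25 > Support 20 > Sales 19 > Marketing 15 > HR 13 > Security 12 > Ops 4.
QA takes 5 to reach its cap of 5 ; 21 left.
Legal: +10 to 10 (cap) ; 11 left.
Support: +11 (room for 20) → 11. Pool exhausted.
Total = 30×5 + 25×10 + 20×11 = 620.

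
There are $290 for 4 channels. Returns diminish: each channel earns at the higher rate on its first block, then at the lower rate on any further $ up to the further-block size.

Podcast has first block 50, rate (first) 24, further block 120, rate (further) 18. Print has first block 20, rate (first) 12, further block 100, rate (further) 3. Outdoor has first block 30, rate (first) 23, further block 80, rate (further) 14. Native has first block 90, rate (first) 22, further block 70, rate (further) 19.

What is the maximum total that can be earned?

6100

Treat each block as its own option and order by rate: Podcast/first 24 > Outdoor/first 23 > Native/first 22 > Native/second 19 > Podcast/second 18 > Outdoor/second 14 > Print/first 12 > Print/second 3.
Fill Podcast first block (50 at 24) — 240 left.
Outdoor/first (23): +30 — 210 left.
Fill Native first block (90 at 22) — 120 left.
Fill Native second block (70 at 19) — 50 left.
Podcast second at 18: only 50 left, fill 50.
Total = 24×50 + 23×30 + 22×90 + 19×70 + 18×50 = 6100.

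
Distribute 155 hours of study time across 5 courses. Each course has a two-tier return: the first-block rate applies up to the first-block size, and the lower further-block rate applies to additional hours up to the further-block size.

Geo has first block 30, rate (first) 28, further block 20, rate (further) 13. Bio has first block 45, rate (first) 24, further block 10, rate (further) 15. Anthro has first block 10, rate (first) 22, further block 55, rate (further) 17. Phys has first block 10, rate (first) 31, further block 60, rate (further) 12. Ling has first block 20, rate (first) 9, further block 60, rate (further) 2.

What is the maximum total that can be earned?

Treat each block as its own option and order by rate: Phys/tier1 31 > Geo/tier1 28 > Bio/tier1 24 > Anthro/tier1 22 > Anthro/tier2 17 > Bio/tier2 15 > Geo/tier2 13 > Phys/tier2 12 > Ling/tier1 9 > Ling/tier2 2.
Phys/tier1 (31): +10 ; 145 left.
Fill Geo tier1 block (30 at 28) ; 115 left.
Fill Bio tier1 block (45 at 24) ; 70 left.
Anthro tier1 at 22: fill all 10 ; 60 left.
Anthro/tier2 (17): +55 ; 5 left.
Bio/tier2: +5 of 10 at 15; pool empty.
Total = 31×10 + 28×30 + 24×45 + 22×10 + 17×55 + 15×5 = 3460.

3460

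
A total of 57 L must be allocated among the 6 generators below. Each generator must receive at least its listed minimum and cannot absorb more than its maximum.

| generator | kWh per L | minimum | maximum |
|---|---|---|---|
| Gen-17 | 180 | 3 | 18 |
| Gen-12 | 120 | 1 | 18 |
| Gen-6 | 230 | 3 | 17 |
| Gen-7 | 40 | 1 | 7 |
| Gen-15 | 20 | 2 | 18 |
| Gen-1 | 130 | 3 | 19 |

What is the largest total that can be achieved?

Meeting every minimum uses 3+1+3+1+2+3 = 13 L, leaving 44.
Order the generators by kWh per L: Gen-6 230 > Gen-17 180 > Gen-1 130 > Gen-12 120 > Gen-7 40 > Gen-15 20.
Give Gen-6 14 more to hit its cap of 17 → 30 left.
Gen-17: +15 to 18 (cap) → 15 left.
Gen-1: +15 (room for 16) → 18. Pool exhausted.
Total = 180×18 + 120×1 + 230×17 + 40×1 + 20×2 + 130×18 = 9690.

9690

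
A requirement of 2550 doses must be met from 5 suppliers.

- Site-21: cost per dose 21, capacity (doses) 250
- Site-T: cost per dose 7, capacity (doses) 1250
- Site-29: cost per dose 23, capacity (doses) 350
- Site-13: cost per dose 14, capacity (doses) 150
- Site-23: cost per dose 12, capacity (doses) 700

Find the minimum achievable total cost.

29100

Fill from the cheapest supplier first.
Take 1250 from Site-T at 7 — need 1300 more.
Take 700 from Site-23 at 12 — need 600 more.
Take 150 from Site-13 at 14 — need 450 more.
Site-21 at 21: take all 250 doses — 200 still needed.
Site-29 at 23: take 200 of its 350 — requirement met.
Cost = 1250×7 + 700×12 + 150×14 + 250×21 + 200×23 = 29100.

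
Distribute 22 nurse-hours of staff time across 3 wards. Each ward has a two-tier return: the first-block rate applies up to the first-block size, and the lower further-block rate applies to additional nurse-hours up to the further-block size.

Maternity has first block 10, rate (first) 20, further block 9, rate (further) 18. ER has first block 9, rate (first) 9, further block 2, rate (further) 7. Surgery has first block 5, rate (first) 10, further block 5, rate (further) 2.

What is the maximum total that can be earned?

392

Treat each block as its own option and order by rate: Maternity/tier1 20 > Maternity/tier2 18 > Surgery/tier1 10 > ER/tier1 9 > ER/tier2 7 > Surgery/tier2 2.
Maternity/tier1 (20): +10 → 12 left.
Maternity/tier2 (18): +9 → 3 left.
Surgery tier1 at 10: only 3 left, fill 3.
Total = 20×10 + 18×9 + 10×3 = 392.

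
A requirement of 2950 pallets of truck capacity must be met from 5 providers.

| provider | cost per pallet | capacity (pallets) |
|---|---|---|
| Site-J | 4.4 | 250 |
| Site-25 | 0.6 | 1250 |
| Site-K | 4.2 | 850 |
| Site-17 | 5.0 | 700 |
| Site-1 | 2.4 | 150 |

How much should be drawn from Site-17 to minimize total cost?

450

Cheapest first:
Site-25 (0.6): use full 1250 ; 1700 pallets to go.
Take 150 from Site-1 at 2.4 ; need 1550 more.
Site-K (4.2): use full 850 ; 700 pallets to go.
Take 250 from Site-J at 4.4 ; need 450 more.
Take 450 from Site-17 at 5.0 to finish.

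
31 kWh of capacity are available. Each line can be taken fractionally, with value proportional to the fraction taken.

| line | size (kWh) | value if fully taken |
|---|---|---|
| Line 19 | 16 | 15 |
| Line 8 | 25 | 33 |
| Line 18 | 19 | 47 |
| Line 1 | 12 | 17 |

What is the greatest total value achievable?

64

Rank by value-to-size ratio: Line 18 47/19≈2.47, Line 1 17/12≈1.42, Line 8 33/25≈1.32, Line 19 15/16≈0.938.
Take all of Line 18 (19 kWh, value 47) ; 12 kWh left.
Line 1: take in full, 12 kWh for value 17 ; 0 left.
Total value = 64.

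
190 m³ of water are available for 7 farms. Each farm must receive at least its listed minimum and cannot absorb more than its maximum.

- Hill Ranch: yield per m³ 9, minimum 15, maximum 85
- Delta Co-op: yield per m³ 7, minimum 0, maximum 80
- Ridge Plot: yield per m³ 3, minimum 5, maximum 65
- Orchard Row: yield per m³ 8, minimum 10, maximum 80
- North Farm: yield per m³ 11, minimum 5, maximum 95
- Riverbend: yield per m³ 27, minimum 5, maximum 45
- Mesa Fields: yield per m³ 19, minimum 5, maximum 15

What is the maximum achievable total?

2820

Meeting every minimum uses 15+0+5+10+5+5+5 = 45 m³, leaving 145.
Order the farms by yield per m³: Riverbend 27 > Mesa Fields 19 > North Farm 11 > Hill Ranch 9 > Orchard Row 8 > Delta Co-op 7 > Ridge Plot 3.
Riverbend: +40 to 45 (cap) ; 105 left.
Mesa Fields takes 10 more to reach its cap of 15 ; 95 left.
North Farm: +90 to 95 (cap) ; 5 left.
Hill Ranch has room for 70 more but only 5 remain, so it gets 20.
Total = 9×20 + 3×5 + 8×10 + 11×95 + 27×45 + 19×15 = 2820.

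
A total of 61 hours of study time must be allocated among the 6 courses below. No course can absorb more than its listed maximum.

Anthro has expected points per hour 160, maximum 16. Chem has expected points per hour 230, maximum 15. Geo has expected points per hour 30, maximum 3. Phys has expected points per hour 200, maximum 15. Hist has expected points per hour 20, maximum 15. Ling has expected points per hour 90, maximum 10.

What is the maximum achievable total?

10040

Highest expected points per hour first: Chem 230 > Phys 200 > Anthro 160 > Ling 90 > Geo 30 > Hist 20.
Chem: +15 to 15 (cap) → 46 left.
Phys takes 15 to reach its cap of 15 → 31 left.
Anthro takes 16 to reach its cap of 16 → 15 left.
Ling: +10 to 10 (cap) → 5 left.
Geo: +3 to 3 (cap) → 2 left.
Hist has room for 15 but only 2 remain, so it gets 2.
Total = 160×16 + 230×15 + 30×3 + 200×15 + 20×2 + 90×10 = 10040.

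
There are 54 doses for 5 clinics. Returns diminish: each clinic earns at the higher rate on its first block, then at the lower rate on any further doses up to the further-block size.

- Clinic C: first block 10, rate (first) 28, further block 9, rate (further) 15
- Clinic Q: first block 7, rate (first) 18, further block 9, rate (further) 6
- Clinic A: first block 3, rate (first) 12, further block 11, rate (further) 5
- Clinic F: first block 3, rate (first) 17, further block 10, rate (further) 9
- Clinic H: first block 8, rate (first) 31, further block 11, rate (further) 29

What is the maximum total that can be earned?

Treat each block as its own option and order by rate: Clinic H/T1 31 > Clinic H/T2 29 > Clinic C/T1 28 > Clinic Q/T1 18 > Clinic F/T1 17 > Clinic C/T2 15 > Clinic A/T1 12 > Clinic F/T2 9 > Clinic Q/T2 6 > Clinic A/T2 5.
Clinic H T1 at 31: fill all 8 — 46 left.
Clinic H/T2 (29): +11 — 35 left.
Fill Clinic C T1 block (10 at 28) — 25 left.
Fill Clinic Q T1 block (7 at 18) — 18 left.
Fill Clinic F T1 block (3 at 17) — 15 left.
Clinic C/T2 (15): +9 — 6 left.
Clinic A T1 at 12: fill all 3 — 3 left.
3 remain; put them into Clinic F T2 at 9.
Total = 31×8 + 29×11 + 28×10 + 18×7 + 17×3 + 15×9 + 12×3 + 9×3 = 1222.

1222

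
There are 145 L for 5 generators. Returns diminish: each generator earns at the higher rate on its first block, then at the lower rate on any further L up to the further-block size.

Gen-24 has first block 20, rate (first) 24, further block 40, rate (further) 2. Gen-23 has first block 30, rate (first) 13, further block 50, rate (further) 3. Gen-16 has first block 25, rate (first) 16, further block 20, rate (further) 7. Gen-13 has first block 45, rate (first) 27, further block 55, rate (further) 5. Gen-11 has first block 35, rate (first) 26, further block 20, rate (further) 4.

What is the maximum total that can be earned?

Rank every tier by rate: Gen-13/T1 27 > Gen-11/T1 26 > Gen-24/T1 24 > Gen-16/T1 16 > Gen-23/T1 13 > Gen-16/T2 7 > Gen-13/T2 5 > Gen-11/T2 4 > Gen-23/T2 3 > Gen-24/T2 2.
Gen-13/T1 (27): +45 — 100 left.
Fill Gen-11 T1 block (35 at 26) — 65 left.
Gen-24 T1 at 24: fill all 20 — 45 left.
Gen-16 T1 at 16: fill all 25 — 20 left.
Gen-23/T1: +20 of 30 at 13; pool empty.
Total = 27×45 + 26×35 + 24×20 + 16×25 + 13×20 = 3265.

3265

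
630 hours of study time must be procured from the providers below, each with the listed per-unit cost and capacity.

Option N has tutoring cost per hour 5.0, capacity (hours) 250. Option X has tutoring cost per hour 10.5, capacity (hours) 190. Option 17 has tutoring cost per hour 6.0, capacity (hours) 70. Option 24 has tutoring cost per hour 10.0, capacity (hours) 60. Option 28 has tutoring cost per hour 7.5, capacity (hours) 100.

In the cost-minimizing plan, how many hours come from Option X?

150

Use providers in increasing cost order.
Take 250 from Option N at 5.0 — need 380 more.
Option 17 at 6.0: take all 70 hours — 310 still needed.
Take 100 from Option 28 at 7.5 — need 210 more.
Take 60 from Option 24 at 10.0 — need 150 more.
Take 150 from Option X at 10.5 to finish.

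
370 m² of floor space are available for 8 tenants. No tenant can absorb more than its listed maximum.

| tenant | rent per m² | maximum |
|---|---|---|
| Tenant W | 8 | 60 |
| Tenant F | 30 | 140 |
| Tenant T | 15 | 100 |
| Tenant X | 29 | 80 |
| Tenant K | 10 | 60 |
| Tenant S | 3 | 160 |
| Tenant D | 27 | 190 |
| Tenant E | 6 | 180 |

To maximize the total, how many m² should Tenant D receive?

150

Rank by rent per m²: Tenant F 30 > Tenant X 29 > Tenant D 27 > Tenant T 15 > Tenant K 10 > Tenant W 8 > Tenant E 6 > Tenant S 3.
Tenant F takes 140 to reach its cap of 140 ; 230 left.
Tenant X takes 80 to reach its cap of 80 ; 150 left.
Only 150 left; Tenant D takes them to reach 150.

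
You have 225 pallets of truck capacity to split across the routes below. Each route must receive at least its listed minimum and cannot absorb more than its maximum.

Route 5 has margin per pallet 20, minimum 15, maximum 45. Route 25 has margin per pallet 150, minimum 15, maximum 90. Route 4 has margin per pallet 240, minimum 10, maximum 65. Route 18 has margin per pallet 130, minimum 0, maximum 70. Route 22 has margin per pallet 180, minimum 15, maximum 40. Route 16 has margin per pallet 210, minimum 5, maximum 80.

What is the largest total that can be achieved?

43650

Meeting every minimum uses 15+15+10+0+15+5 = 60 pallets, leaving 165.
Order the routes by margin per pallet: Route 4 240 > Route 16 210 > Route 22 180 > Route 25 150 > Route 18 130 > Route 5 20.
Give Route 4 55 more to hit its cap of 65 → 110 left.
Route 16: +75 to 80 (cap) → 35 left.
Give Route 22 25 more to hit its cap of 40 → 10 left.
Only 10 left; Route 25 takes them to reach 25.
Total = 20×15 + 150×25 + 240×65 + 180×40 + 210×80 = 43650.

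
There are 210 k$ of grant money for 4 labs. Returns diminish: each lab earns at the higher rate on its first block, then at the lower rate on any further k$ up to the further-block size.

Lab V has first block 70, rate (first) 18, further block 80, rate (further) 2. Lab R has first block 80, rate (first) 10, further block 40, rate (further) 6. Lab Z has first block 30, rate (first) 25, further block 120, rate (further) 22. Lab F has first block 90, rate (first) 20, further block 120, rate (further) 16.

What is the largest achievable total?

Order all 8 blocks by rate: Lab Z/tier1 25 > Lab Z/tier2 22 > Lab F/tier1 20 > Lab V/tier1 18 > Lab F/tier2 16 > Lab R/tier1 10 > Lab R/tier2 6 > Lab V/tier2 2.
Lab Z/tier1 (25): +30 — 180 left.
Lab Z tier2 at 22: fill all 120 — 60 left.
60 remain; put them into Lab F tier1 at 20.
Total = 25×30 + 22×120 + 20×60 = 4590.

4590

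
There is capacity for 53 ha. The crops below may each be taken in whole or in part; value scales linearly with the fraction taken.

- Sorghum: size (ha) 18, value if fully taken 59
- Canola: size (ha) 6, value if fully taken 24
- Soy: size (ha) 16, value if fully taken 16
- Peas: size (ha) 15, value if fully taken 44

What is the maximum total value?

Sort by value density: Canola 24/6≈4, Sorghum 59/18≈3.28, Peas 44/15≈2.93, Soy 16/16≈1.
Canola: take in full, 6 ha for value 24 ; 47 left.
Take all of Sorghum (18 ha, value 59) ; 29 ha left.
All 15 ha of Peas fit (value 44) ; 14 remain.
Fill the last 14 ha with part of Soy: 14/16 of it earns 14.
Total value = 141.

141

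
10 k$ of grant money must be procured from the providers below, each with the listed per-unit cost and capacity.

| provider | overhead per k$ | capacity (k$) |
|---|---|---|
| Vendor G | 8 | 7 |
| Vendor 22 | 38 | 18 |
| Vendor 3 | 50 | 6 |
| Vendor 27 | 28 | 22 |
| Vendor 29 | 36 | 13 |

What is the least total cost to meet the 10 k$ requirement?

Fill from the cheapest provider first.
Vendor G (8): use full 7 → 3 k$ to go.
Take 3 from Vendor 27 at 28 to finish.
Vendor 29, Vendor 22, Vendor 3: unused.
Cost = 7×8 + 3×28 = 140.

140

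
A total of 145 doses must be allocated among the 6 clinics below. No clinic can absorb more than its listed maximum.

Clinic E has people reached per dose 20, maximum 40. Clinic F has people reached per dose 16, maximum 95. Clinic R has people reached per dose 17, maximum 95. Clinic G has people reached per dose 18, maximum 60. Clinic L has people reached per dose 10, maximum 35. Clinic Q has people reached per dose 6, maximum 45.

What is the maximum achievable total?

2645

Rank by people reached per dose: Clinic E 20 > Clinic G 18 > Clinic R 17 > Clinic F 16 > Clinic L 10 > Clinic Q 6.
Clinic E takes 40 to reach its cap of 40 → 105 left.
Clinic G takes 60 to reach its cap of 60 → 45 left.
Clinic R: +45 (room for 95) → 45. Pool exhausted.
Total = 20×40 + 17×45 + 18×60 = 2645.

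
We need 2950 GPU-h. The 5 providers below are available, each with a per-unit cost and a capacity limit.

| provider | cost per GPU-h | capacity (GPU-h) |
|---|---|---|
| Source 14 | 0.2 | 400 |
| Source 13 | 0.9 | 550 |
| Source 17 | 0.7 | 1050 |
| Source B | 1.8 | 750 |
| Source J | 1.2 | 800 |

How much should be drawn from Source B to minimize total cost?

150

Use providers in increasing cost order.
Source 14 (0.2): use full 400 ; 2550 GPU-h to go.
Take 1050 from Source 17 at 0.7 ; need 1500 more.
Source 13 (0.9): use full 550 ; 950 GPU-h to go.
Source J (1.2): use full 800 ; 150 GPU-h to go.
Take 150 from Source B at 1.8 to finish.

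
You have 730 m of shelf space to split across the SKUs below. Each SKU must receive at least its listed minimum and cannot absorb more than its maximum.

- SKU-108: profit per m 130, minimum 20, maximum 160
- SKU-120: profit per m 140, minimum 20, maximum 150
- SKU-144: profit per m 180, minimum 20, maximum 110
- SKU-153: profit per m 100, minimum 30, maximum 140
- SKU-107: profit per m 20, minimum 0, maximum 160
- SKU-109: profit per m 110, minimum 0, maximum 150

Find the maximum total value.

92500

Meeting every minimum uses 20+20+20+30+0+0 = 90 m, leaving 640.
Highest profit per m first: SKU-144 180 > SKU-120 140 > SKU-108 130 > SKU-109 110 > SKU-153 100 > SKU-107 20.
SKU-144 takes 90 more to reach its cap of 110 ; 550 left.
Give SKU-120 130 more to hit its cap of 150 ; 420 left.
SKU-108 takes 140 more to reach its cap of 160 ; 280 left.
SKU-109 takes 150 more to reach its cap of 150 ; 130 left.
SKU-153 takes 110 more to reach its cap of 140 ; 20 left.
SKU-107 has room for 160 more but only 20 remain, so it gets 20.
Total = 130×160 + 140×150 + 180×110 + 100×140 + 20×20 + 110×150 = 92500.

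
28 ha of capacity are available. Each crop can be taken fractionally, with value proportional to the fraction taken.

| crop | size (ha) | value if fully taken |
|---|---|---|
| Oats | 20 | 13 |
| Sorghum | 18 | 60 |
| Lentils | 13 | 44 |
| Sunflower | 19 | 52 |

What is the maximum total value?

94

Sort by value density: Lentils 44/13≈3.38, Sorghum 60/18≈3.33, Sunflower 52/19≈2.74, Oats 13/20≈0.65.
Lentils: take in full, 13 ha for value 44 ; 15 left.
Fill the last 15 ha with part of Sorghum: 15/18 of it earns 50.
Total value = 94.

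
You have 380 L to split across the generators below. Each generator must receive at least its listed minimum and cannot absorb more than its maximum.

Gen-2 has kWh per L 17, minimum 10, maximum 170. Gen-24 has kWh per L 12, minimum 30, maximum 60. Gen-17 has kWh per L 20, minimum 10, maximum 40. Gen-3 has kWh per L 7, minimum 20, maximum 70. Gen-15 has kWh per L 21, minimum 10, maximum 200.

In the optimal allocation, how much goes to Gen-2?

Meeting every minimum uses 10+30+10+20+10 = 80 L, leaving 300.
Order the generators by kWh per L: Gen-15 21 > Gen-17 20 > Gen-2 17 > Gen-24 12 > Gen-3 7.
Give Gen-15 190 more to hit its cap of 200 ; 110 left.
Give Gen-17 30 more to hit its cap of 40 ; 80 left.
Gen-2 has room for 160 more but only 80 remain, so it gets 90.

90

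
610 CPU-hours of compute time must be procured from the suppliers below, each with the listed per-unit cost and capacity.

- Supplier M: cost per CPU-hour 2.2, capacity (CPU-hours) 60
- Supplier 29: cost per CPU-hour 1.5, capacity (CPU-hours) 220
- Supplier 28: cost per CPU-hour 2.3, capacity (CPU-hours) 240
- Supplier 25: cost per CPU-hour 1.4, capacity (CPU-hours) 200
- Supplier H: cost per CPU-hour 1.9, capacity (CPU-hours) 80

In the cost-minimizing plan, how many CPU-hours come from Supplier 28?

Fill from the cheapest supplier first.
Supplier 25 (1.4): use full 200 — 410 CPU-hours to go.
Supplier 29 (1.5): use full 220 — 190 CPU-hours to go.
Supplier H (1.9): use full 80 — 110 CPU-hours to go.
Supplier M (2.2): use full 60 — 50 CPU-hours to go.
Take 50 from Supplier 28 at 2.3 to finish.

50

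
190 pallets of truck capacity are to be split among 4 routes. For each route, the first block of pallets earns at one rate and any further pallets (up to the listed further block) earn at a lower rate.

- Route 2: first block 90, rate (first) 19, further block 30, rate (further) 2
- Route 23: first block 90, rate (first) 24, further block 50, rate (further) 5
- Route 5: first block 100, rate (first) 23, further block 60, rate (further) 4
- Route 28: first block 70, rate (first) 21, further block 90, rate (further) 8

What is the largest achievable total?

4460

Rank every tier by rate: Route 23/tier1 24 > Route 5/tier1 23 > Route 28/tier1 21 > Route 2/tier1 19 > Route 28/tier2 8 > Route 23/tier2 5 > Route 5/tier2 4 > Route 2/tier2 2.
Route 23 tier1 at 24: fill all 90 ; 100 left.
Fill Route 5 tier1 block (100 at 23) ; 0 left.
Total = 24×90 + 23×100 = 4460.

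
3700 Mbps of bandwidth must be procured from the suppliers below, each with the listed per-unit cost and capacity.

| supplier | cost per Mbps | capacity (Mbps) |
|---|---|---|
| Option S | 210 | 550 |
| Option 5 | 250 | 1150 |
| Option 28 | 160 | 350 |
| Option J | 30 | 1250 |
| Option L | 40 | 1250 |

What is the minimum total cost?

334000

Use suppliers in increasing cost order.
Take 1250 from Option J at 30 ; need 2450 more.
Option L at 40: take all 1250 Mbps ; 1200 still needed.
Take 350 from Option 28 at 160 ; need 850 more.
Take 550 from Option S at 210 ; need 300 more.
Take 300 from Option 5 at 250 to finish.
Cost = 1250×30 + 1250×40 + 350×160 + 550×210 + 300×250 = 334000.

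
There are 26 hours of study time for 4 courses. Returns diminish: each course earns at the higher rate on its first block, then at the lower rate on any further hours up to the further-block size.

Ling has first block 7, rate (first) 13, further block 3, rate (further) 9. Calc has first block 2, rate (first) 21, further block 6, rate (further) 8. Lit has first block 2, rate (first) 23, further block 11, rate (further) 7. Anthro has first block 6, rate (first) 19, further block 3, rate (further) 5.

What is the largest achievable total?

Treat each block as its own option and order by rate: Lit/tier1 23 > Calc/tier1 21 > Anthro/tier1 19 > Ling/tier1 13 > Ling/tier2 9 > Calc/tier2 8 > Lit/tier2 7 > Anthro/tier2 5.
Fill Lit tier1 block (2 at 23) — 24 left.
Calc/tier1 (21): +2 — 22 left.
Anthro tier1 at 19: fill all 6 — 16 left.
Fill Ling tier1 block (7 at 13) — 9 left.
Fill Ling tier2 block (3 at 9) — 6 left.
Calc tier2 at 8: fill all 6 — 0 left.
Total = 23×2 + 21×2 + 19×6 + 13×7 + 9×3 + 8×6 = 368.

368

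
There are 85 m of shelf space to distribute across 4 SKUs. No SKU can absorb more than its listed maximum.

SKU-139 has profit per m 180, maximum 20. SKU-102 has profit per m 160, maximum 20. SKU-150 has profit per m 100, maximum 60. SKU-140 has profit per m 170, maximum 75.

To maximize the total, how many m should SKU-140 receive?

Order the SKUs by profit per m: SKU-139 180 > SKU-140 170 > SKU-102 160 > SKU-150 100.
Give SKU-139 20 to hit its cap of 20 → 65 left.
SKU-140 has room for 75 but only 65 remain, so it gets 65.

65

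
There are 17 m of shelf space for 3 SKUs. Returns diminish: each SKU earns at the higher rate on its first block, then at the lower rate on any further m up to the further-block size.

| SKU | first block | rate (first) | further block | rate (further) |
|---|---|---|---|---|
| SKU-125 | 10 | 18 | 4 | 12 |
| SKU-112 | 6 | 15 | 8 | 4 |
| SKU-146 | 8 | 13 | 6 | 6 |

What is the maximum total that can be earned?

283

Order all 6 blocks by rate: SKU-125/tier1 18 > SKU-112/tier1 15 > SKU-146/tier1 13 > SKU-125/tier2 12 > SKU-146/tier2 6 > SKU-112/tier2 4.
SKU-125/tier1 (18): +10 ; 7 left.
SKU-112/tier1 (15): +6 ; 1 left.
SKU-146/tier1: +1 of 8 at 13; pool empty.
Total = 18×10 + 15×6 + 13×1 = 283.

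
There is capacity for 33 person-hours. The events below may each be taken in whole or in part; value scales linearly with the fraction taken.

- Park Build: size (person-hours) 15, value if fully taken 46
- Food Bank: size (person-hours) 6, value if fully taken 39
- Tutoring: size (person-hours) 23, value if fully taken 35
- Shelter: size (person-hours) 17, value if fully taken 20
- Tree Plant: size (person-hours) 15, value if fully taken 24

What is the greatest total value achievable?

Sort by value density: Food Bank 39/6≈6.5, Park Build 46/15≈3.07, Tree Plant 24/15≈1.6, Tutoring 35/23≈1.52, Shelter 20/17≈1.18.
Take all of Food Bank (6 person-hours, value 39) → 27 person-hours left.
Park Build: take in full, 15 person-hours for value 46 → 12 left.
Fill the last 12 person-hours with part of Tree Plant: 12/15 of it earns 19.2.
Total value = 104.2.

104.2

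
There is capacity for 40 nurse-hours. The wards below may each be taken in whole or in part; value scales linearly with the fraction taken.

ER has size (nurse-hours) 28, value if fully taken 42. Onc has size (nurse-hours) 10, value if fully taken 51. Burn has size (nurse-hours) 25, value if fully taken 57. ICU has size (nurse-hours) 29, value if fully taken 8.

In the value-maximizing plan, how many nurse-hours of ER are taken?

Sort by value density: Onc 51/10≈5.1, Burn 57/25≈2.28, ER 42/28≈1.5, ICU 8/29≈0.276.
All 10 nurse-hours of Onc fit (value 51) ; 30 remain.
All 25 nurse-hours of Burn fit (value 57) ; 5 remain.
Only 5 nurse-hours remain; take 5/28 of ER for value 42×5/28 = 7.5.

5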